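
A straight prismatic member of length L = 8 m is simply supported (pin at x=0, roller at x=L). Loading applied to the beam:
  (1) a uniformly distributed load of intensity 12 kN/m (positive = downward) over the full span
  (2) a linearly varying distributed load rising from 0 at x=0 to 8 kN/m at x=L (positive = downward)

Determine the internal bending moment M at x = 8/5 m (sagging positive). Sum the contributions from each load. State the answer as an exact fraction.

M(8/5) = 9728/125 kN·m

Load 1 — uniform load w=12 kN/m over full span:
  M_1 = wx(L-x)/2 = 12·(8/5)·(8-(8/5))/2 = 1536/25 kN·m
Load 2 — triangular load w₀=8 kN/m (0→w₀ over full span):
  M_2 = w₀Lx/6 - w₀x³/(6L) = 8·8·(8/5)/6 - 8·(8/5)³/(6·8) = 2048/125 kN·m
Superposition: M = Σ M_i = 9728/125 kN·m ≈ 77.824000 kN·m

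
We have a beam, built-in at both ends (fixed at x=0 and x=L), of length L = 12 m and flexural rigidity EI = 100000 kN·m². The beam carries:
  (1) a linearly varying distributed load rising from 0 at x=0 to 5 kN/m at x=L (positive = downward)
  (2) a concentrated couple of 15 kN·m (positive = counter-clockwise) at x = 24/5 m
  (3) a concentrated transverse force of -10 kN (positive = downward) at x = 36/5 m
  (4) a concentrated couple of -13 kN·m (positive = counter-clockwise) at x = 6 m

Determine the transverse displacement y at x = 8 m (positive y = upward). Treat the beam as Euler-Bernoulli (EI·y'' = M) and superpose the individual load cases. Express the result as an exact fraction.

y(8) = -3839/11250000 m

Load 1 — triangular load w₀=5 kN/m (0→w₀ over full span):
  y_1 = -w₀x²(L-x)²(x+2L)/(120LEI) = -5·8²·(12-8)²·(8+2·12)/(120·12·100000) = -32/28125 m
Load 2 — applied couple M₀=15 kN·m at a=24/5 m (b=L-a=36/5):
  y_2 = (R_Ax³/6 - M_Ax²/2 - M₀(x-a)²/2)/EI  [x>a] with R_A=9/5, M_A=9/5 = ((9/5)·8³/6 - (9/5)·8²/2 - 15·(8-(24/5))²/2)/100000 = 3/15625 m
Load 3 — point force P=-10 kN at a=36/5 m (b=L-a=24/5):
  y_3 = -Pa²(L-x)²(3bL-(3b+a)(L-x))/(6L³EI)  [x>a] = -(-10)·(36/5)²·(12-8)²·(3·(24/5)·12-(3·(24/5)+(36/5))·(12-8))/(6·12³·100000) = 54/78125 m
Load 4 — applied couple M₀=-13 kN·m at a=6 m (b=L-a=6):
  y_4 = (R_Ax³/6 - M_Ax²/2 - M₀(x-a)²/2)/EI  [x>a] with R_A=-13/8, M_A=-13/4 = ((-13/8)·8³/6 - (-13/4)·8²/2 - (-13)·(8-6)²/2)/100000 = -13/150000 m
Superposition: y = Σ y_i = -3839/11250000 m ≈ -0.000341 m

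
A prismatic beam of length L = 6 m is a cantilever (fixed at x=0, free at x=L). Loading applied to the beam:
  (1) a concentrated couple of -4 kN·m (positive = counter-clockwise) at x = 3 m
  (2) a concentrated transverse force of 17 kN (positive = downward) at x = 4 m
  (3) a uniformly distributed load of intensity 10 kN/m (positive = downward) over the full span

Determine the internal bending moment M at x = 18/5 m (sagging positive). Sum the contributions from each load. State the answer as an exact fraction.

Load 1 — applied couple M₀=-4 kN·m at a=3 m (b=L-a=3):
  M_1 = 0  [x>a] = 0 kN·m
Load 2 — point force P=17 kN at a=4 m (b=L-a=2):
  M_2 = -P(a-x)  [x≤a] = -17·(4-(18/5)) = -34/5 kN·m
Load 3 — uniform load w=10 kN/m over full span:
  M_3 = -w(L-x)²/2 = -10·(6-(18/5))²/2 = -144/5 kN·m
Superposition: M = Σ M_i = -178/5 kN·m ≈ -35.600000 kN·m

M(18/5) = -178/5 kN·m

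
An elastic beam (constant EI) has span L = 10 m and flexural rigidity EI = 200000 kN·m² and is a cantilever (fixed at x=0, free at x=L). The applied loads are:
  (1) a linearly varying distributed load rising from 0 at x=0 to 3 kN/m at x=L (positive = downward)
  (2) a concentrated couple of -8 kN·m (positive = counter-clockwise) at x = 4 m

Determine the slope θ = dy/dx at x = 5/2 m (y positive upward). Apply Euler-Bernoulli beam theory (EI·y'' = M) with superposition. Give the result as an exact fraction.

Load 1 — triangular load w₀=3 kN/m (0→w₀ over full span):
  θ_1 = (w₀Lx²/4-w₀L²x/3-w₀x⁴/(24L))/EI = (3·10·(5/2)²/4-3·10²·(5/2)/3-3·(5/2)⁴/(24·10))/200000 = -417/409600 rad
Load 2 — applied couple M₀=-8 kN·m at a=4 m (b=L-a=6):
  θ_2 = M₀x/EI  [x≤a] = (-8)·(5/2)/200000 = -1/10000 rad
Superposition: θ = Σ θ_i = -11449/10240000 rad ≈ -0.001118 rad

θ(5/2) = -11449/10240000 rad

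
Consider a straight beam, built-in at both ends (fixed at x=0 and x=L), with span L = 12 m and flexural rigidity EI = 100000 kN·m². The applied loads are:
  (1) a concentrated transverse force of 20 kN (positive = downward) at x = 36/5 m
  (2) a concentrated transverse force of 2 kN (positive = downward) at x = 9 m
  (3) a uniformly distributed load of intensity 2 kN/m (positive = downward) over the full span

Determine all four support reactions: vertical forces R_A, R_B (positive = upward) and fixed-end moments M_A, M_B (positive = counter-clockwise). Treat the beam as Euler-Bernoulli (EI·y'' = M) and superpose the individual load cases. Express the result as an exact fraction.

Load 1 — point force P=20 kN at a=36/5 m (b=L-a=24/5):
  R_A = Pb²(3a+b)/L³ = 20·(24/5)²·(3·(36/5)+(24/5))/12³ = 176/25 kN
  M_A = Pab²/L² = 20·(36/5)·(24/5)²/12² = 576/25 kN·m
  R_B = Pa²(a+3b)/L³ = 20·(36/5)²·((36/5)+3·(24/5))/12³ = 324/25 kN
  M_B = -Pa²b/L² = -20·(36/5)²·(24/5)/12² = -864/25 kN·m
Load 2 — point force P=2 kN at a=9 m (b=L-a=3):
  R_A = Pb²(3a+b)/L³ = 2·3²·(3·9+3)/12³ = 5/16 kN
  M_A = Pab²/L² = 2·9·3²/12² = 9/8 kN·m
  R_B = Pa²(a+3b)/L³ = 2·9²·(9+3·3)/12³ = 27/16 kN
  M_B = -Pa²b/L² = -2·9²·3/12² = -27/8 kN·m
Load 3 — uniform load w=2 kN/m over full span:
  R_A = wL/2 = 2·12/2 = 12 kN
  M_A = wL²/12 = 2·12²/12 = 24 kN·m
  R_B = wL/2 = 2·12/2 = 12 kN
  M_B = -wL²/12 = -2·12²/12 = -24 kN·m
Superposition: R_A = 7741/400 kN, M_A = 9633/200 kN·m, R_B = 10659/400 kN, M_B = -12387/200 kN·m

R_A = 7741/400 kN, M_A = 9633/200 kN·m, R_B = 10659/400 kN, M_B = -12387/200 kN·m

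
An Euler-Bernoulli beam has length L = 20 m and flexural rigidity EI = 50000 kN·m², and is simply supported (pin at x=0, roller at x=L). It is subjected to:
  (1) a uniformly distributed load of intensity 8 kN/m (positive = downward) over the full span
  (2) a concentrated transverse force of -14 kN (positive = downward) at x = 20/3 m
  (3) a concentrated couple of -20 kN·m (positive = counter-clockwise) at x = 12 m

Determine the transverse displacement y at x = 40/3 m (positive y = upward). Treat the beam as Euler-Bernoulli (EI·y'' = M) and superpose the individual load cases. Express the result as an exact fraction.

Load 1 — uniform load w=8 kN/m over full span:
  y_1 = -wx(L³-2Lx²+x³)/(24EI) = -8·(40/3)·(20³-2·20·(40/3)²+(40/3)³)/(24·50000) = -352/1215 m
Load 2 — point force P=-14 kN at a=20/3 m (b=L-a=40/3):
  y_2 = -Pa(L-x)(2Lx-a²-x²)/(6LEI)  [x>a] = -(-14)·(20/3)·(20-(40/3))·(2·20·(40/3)-(20/3)²-(40/3)²)/(6·20·50000) = 196/6075 m
Load 3 — applied couple M₀=-20 kN·m at a=12 m (b=L-a=8):
  y_3 = (M₀x³/(6L)-M₀(x-a)²/2+C₁x)/EI  [x>a] with C₁=M₀(3b²-L²)/(6L)=104/3 = ((-20)·(40/3)³/(6·20)-(-20)·((40/3)-12)²/2+(104/3)·(40/3))/50000 = 86/50625 m
Superposition: y = Σ y_i = -38842/151875 m ≈ -0.255750 m

y(40/3) = -38842/151875 m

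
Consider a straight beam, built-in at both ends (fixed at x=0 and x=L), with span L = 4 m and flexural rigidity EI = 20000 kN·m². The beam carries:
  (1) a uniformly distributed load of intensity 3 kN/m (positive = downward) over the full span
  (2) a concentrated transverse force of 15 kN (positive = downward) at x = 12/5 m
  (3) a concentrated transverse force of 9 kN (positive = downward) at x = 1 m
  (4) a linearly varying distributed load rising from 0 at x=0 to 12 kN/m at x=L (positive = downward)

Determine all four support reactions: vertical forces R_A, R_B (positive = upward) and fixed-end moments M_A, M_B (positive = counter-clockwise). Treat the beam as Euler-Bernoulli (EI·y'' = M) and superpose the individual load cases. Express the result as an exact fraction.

R_A = 20859/800 kN, M_A = 8489/400 kN·m, R_B = 27141/800 kN, M_B = -9571/400 kN·m

Load 1 — uniform load w=3 kN/m over full span:
  R_A = wL/2 = 3·4/2 = 6 kN
  M_A = wL²/12 = 3·4²/12 = 4 kN·m
  R_B = wL/2 = 3·4/2 = 6 kN
  M_B = -wL²/12 = -3·4²/12 = -4 kN·m
Load 2 — point force P=15 kN at a=12/5 m (b=L-a=8/5):
  R_A = Pb²(3a+b)/L³ = 15·(8/5)²·(3·(12/5)+(8/5))/4³ = 132/25 kN
  M_A = Pab²/L² = 15·(12/5)·(8/5)²/4² = 144/25 kN·m
  R_B = Pa²(a+3b)/L³ = 15·(12/5)²·((12/5)+3·(8/5))/4³ = 243/25 kN
  M_B = -Pa²b/L² = -15·(12/5)²·(8/5)/4² = -216/25 kN·m
Load 3 — point force P=9 kN at a=1 m (b=L-a=3):
  R_A = Pb²(3a+b)/L³ = 9·3²·(3·1+3)/4³ = 243/32 kN
  M_A = Pab²/L² = 9·1·3²/4² = 81/16 kN·m
  R_B = Pa²(a+3b)/L³ = 9·1²·(1+3·3)/4³ = 45/32 kN
  M_B = -Pa²b/L² = -9·1²·3/4² = -27/16 kN·m
Load 4 — triangular load w₀=12 kN/m (0→w₀ over full span):
  R_A = 3w₀L/20 = 3·12·4/20 = 36/5 kN
  M_A = w₀L²/30 = 12·4²/30 = 32/5 kN·m
  R_B = 7w₀L/20 = 7·12·4/20 = 84/5 kN
  M_B = -w₀L²/20 = -12·4²/20 = -48/5 kN·m
Superposition: R_A = 20859/800 kN, M_A = 8489/400 kN·m, R_B = 27141/800 kN, M_B = -9571/400 kN·m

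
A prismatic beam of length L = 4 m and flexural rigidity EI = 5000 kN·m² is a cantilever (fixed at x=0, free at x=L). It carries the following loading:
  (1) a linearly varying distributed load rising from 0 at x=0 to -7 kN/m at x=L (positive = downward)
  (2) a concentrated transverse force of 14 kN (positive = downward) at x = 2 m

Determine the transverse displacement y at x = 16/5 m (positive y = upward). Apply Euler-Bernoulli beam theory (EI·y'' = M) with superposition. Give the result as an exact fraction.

y(16/5) = 285047/29296875 m

Load 1 — triangular load w₀=-7 kN/m (0→w₀ over full span):
  y_1 = (w₀Lx³/12-w₀L²x²/6-w₀x⁵/(120L))/EI = ((-7)·4·(16/5)³/12-(-7)·4²·(16/5)²/6-(-7)·(16/5)⁵/(120·4))/5000 = 700672/29296875 m
Load 2 — point force P=14 kN at a=2 m (b=L-a=2):
  y_2 = -Pa²(3x-a)/(6EI)  [x>a] = -14·2²·(3·(16/5)-2)/(6·5000) = -133/9375 m
Superposition: y = Σ y_i = 285047/29296875 m ≈ 0.009730 m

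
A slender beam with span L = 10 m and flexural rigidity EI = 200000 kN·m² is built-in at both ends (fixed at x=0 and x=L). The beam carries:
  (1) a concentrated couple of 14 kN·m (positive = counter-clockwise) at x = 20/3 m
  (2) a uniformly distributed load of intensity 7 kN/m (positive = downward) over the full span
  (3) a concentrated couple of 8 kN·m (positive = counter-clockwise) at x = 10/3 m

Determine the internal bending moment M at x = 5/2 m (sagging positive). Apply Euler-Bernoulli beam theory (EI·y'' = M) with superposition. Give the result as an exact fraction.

Load 1 — applied couple M₀=14 kN·m at a=20/3 m (b=L-a=10/3):
  M_1 = R_Ax - M_A  [x≤a] with R_A=28/15, M_A=14/3 = (28/15)·(5/2) - (14/3) = 0 kN·m
Load 2 — uniform load w=7 kN/m over full span:
  M_2 = wLx/2 - wL²/12 - wx²/2 = 7·10·(5/2)/2 - 7·10²/12 - 7·(5/2)²/2 = 175/24 kN·m
Load 3 — applied couple M₀=8 kN·m at a=10/3 m (b=L-a=20/3):
  M_3 = R_Ax - M_A  [x≤a] with R_A=16/15, M_A=0 = (16/15)·(5/2) - 0 = 8/3 kN·m
Superposition: M = Σ M_i = 239/24 kN·m ≈ 9.958333 kN·m

M(5/2) = 239/24 kN·m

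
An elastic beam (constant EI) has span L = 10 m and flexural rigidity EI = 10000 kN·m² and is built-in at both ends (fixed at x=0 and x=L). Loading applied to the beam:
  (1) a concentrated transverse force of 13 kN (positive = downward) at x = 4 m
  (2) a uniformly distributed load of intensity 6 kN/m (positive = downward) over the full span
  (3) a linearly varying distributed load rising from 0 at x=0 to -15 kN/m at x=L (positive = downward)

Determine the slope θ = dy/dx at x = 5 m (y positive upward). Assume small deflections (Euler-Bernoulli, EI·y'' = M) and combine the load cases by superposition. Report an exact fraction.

Load 1 — point force P=13 kN at a=4 m (b=L-a=6):
  θ_1 = Pa²(L-x)(2bL-(3b+a)(L-x))/(2L³EI)  [x>a] = 13·4²·(10-5)·(2·6·10-(3·6+4)·(10-5))/(2·10³·10000) = 13/25000 rad
Load 2 — uniform load w=6 kN/m over full span:
  θ_2 = -wx(L-x)(L-2x)/(12EI) = -6·5·(10-5)·(10-2·5)/(12·10000) = 0 rad
Load 3 — triangular load w₀=-15 kN/m (0→w₀ over full span):
  θ_3 = -w₀(2x(L-x)(L-2x)(x+2L)+x²(L-x)²)/(120LEI) = -(-15)·(2·5·(10-5)·(10-2·5)·(5+2·10)+5²·(10-5)²)/(120·10·10000) = 1/1280 rad
Superposition: θ = Σ θ_i = 1041/800000 rad ≈ 0.001301 rad

θ(5) = 1041/800000 rad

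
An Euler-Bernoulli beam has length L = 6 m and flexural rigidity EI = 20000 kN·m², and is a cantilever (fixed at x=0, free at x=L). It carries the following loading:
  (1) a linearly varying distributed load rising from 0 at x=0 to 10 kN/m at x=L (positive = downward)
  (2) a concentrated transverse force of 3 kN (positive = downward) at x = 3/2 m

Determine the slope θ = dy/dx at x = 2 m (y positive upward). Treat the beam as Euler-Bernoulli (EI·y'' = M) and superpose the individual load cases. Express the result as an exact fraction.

Load 1 — triangular load w₀=10 kN/m (0→w₀ over full span):
  θ_1 = (w₀Lx²/4-w₀L²x/3-w₀x⁴/(24L))/EI = (10·6·2²/4-10·6²·2/3-10·2⁴/(24·6))/20000 = -163/18000 rad
Load 2 — point force P=3 kN at a=3/2 m (b=L-a=9/2):
  θ_2 = -Pa²/(2EI)  [x>a] = -3·(3/2)²/(2·20000) = -27/160000 rad
Superposition: θ = Σ θ_i = -13283/1440000 rad ≈ -0.009224 rad

θ(2) = -13283/1440000 rad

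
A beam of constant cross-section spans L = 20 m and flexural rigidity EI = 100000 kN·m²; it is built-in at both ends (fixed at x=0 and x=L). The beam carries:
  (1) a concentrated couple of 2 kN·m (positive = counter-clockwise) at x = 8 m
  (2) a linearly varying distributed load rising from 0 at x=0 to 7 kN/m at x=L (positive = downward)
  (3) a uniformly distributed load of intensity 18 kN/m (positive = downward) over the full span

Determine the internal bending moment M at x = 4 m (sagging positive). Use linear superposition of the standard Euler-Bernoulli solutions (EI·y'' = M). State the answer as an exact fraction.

M(4) = -13774/375 kN·m

Load 1 — applied couple M₀=2 kN·m at a=8 m (b=L-a=12):
  M_1 = R_Ax - M_A  [x≤a] with R_A=18/125, M_A=6/25 = (18/125)·4 - (6/25) = 42/125 kN·m
Load 2 — triangular load w₀=7 kN/m (0→w₀ over full span):
  M_2 = 3w₀Lx/20 - w₀L²/30 - w₀x³/(6L) = 3·7·20·4/20 - 7·20²/30 - 7·4³/(6·20) = -196/15 kN·m
Load 3 — uniform load w=18 kN/m over full span:
  M_3 = wLx/2 - wL²/12 - wx²/2 = 18·20·4/2 - 18·20²/12 - 18·4²/2 = -24 kN·m
Superposition: M = Σ M_i = -13774/375 kN·m ≈ -36.730667 kN·m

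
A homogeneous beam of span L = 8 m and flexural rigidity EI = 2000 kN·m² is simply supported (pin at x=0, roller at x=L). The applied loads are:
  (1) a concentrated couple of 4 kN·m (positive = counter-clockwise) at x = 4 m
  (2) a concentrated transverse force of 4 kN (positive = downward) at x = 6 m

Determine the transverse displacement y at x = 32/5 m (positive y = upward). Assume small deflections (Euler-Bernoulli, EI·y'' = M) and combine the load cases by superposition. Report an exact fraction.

Load 1 — applied couple M₀=4 kN·m at a=4 m (b=L-a=4):
  y_1 = (M₀x³/(6L)-M₀(x-a)²/2+C₁x)/EI  [x>a] with C₁=M₀(3b²-L²)/(6L)=-4/3 = (4·(32/5)³/(6·8)-4·((32/5)-4)²/2+(-4/3)·(32/5))/2000 = 14/15625 m
Load 2 — point force P=4 kN at a=6 m (b=L-a=2):
  y_2 = -Pa(L-x)(2Lx-a²-x²)/(6LEI)  [x>a] = -4·6·(8-(32/5))·(2·8·(32/5)-6²-(32/5)²)/(6·8·2000) = -159/15625 m
Superposition: y = Σ y_i = -29/3125 m ≈ -0.009280 m

y(32/5) = -29/3125 m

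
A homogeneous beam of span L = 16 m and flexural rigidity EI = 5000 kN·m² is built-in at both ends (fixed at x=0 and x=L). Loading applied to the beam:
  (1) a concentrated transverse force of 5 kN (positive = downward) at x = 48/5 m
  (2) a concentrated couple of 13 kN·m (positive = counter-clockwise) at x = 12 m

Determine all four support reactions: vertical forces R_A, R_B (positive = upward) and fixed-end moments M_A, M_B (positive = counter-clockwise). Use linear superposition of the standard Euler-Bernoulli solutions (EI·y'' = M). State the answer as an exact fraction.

R_A = 8557/3200 kN, M_A = 4697/400 kN·m, R_B = 7443/3200 kN, M_B = -5583/400 kN·m

Load 1 — point force P=5 kN at a=48/5 m (b=L-a=32/5):
  R_A = Pb²(3a+b)/L³ = 5·(32/5)²·(3·(48/5)+(32/5))/16³ = 44/25 kN
  M_A = Pab²/L² = 5·(48/5)·(32/5)²/16² = 192/25 kN·m
  R_B = Pa²(a+3b)/L³ = 5·(48/5)²·((48/5)+3·(32/5))/16³ = 81/25 kN
  M_B = -Pa²b/L² = -5·(48/5)²·(32/5)/16² = -288/25 kN·m
Load 2 — applied couple M₀=13 kN·m at a=12 m (b=L-a=4):
  R_A = 6M₀ab/L³ = 6·13·12·4/16³ = 117/128 kN
  M_A = M₀b(2a-b)/L² = 13·4·(2·12-4)/16² = 65/16 kN·m
  R_B = -6M₀ab/L³ = -6·13·12·4/16³ = -117/128 kN
  M_B = M₀a(2b-a)/L² = 13·12·(2·4-12)/16² = -39/16 kN·m
Superposition: R_A = 8557/3200 kN, M_A = 4697/400 kN·m, R_B = 7443/3200 kN, M_B = -5583/400 kN·m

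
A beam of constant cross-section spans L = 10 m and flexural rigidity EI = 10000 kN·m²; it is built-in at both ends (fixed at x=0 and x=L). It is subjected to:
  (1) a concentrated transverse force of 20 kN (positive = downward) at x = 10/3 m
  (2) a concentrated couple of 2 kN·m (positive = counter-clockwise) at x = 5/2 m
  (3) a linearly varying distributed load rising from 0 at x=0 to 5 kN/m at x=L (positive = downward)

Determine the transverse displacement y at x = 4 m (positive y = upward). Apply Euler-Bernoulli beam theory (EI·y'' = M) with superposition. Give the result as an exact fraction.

Load 1 — point force P=20 kN at a=10/3 m (b=L-a=20/3):
  y_1 = -Pa²(L-x)²(3bL-(3b+a)(L-x))/(6L³EI)  [x>a] = -20·(10/3)²·(10-4)²·(3·(20/3)·10-(3·(20/3)+(10/3))·(10-4))/(6·10³·10000) = -1/125 m
Load 2 — applied couple M₀=2 kN·m at a=5/2 m (b=L-a=15/2):
  y_2 = (R_Ax³/6 - M_Ax²/2 - M₀(x-a)²/2)/EI  [x>a] with R_A=9/40, M_A=-3/8 = ((9/40)·4³/6 - (-3/8)·4²/2 - 2·(4-(5/2))²/2)/10000 = 63/200000 m
Load 3 — triangular load w₀=5 kN/m (0→w₀ over full span):
  y_3 = -w₀x²(L-x)²(x+2L)/(120LEI) = -5·4²·(10-4)²·(4+2·10)/(120·10·10000) = -18/3125 m
Superposition: y = Σ y_i = -2689/200000 m ≈ -0.013445 m

y(4) = -2689/200000 m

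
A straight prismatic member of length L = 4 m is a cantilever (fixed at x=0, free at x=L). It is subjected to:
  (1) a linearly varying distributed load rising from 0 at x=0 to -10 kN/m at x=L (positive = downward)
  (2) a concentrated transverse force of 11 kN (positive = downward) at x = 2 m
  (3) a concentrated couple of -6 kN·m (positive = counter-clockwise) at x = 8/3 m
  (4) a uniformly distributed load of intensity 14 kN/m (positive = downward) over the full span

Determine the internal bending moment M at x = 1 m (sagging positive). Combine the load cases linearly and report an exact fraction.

Load 1 — triangular load w₀=-10 kN/m (0→w₀ over full span):
  M_1 = w₀Lx/2 - w₀L²/3 - w₀x³/(6L) = (-10)·4·1/2 - (-10)·4²/3 - (-10)·1³/(6·4) = 135/4 kN·m
Load 2 — point force P=11 kN at a=2 m (b=L-a=2):
  M_2 = -P(a-x)  [x≤a] = -11·(2-1) = -11 kN·m
Load 3 — applied couple M₀=-6 kN·m at a=8/3 m (b=L-a=4/3):
  M_3 = M₀  [x≤a] = (-6) = -6 kN·m
Load 4 — uniform load w=14 kN/m over full span:
  M_4 = -w(L-x)²/2 = -14·(4-1)²/2 = -63 kN·m
Superposition: M = Σ M_i = -185/4 kN·m ≈ -46.250000 kN·m

M(1) = -185/4 kN·m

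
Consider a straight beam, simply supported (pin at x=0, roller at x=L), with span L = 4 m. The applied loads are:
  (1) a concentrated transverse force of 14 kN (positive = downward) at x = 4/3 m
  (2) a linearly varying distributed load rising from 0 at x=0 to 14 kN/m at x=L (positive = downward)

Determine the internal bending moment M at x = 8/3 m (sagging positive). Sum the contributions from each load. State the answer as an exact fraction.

Load 1 — point force P=14 kN at a=4/3 m (b=L-a=8/3):
  M_1 = Pa(L-x)/L  [x>a] = 14·(4/3)·(4-(8/3))/4 = 56/9 kN·m
Load 2 — triangular load w₀=14 kN/m (0→w₀ over full span):
  M_2 = w₀Lx/6 - w₀x³/(6L) = 14·4·(8/3)/6 - 14·(8/3)³/(6·4) = 1120/81 kN·m
Superposition: M = Σ M_i = 1624/81 kN·m ≈ 20.049383 kN·m

M(8/3) = 1624/81 kN·m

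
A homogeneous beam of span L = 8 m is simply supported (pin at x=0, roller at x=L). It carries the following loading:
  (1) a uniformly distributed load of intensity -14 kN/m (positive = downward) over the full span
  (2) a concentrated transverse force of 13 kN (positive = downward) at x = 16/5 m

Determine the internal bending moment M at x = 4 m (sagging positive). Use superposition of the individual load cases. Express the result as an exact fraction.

M(4) = -456/5 kN·m

Load 1 — uniform load w=-14 kN/m over full span:
  M_1 = wx(L-x)/2 = (-14)·4·(8-4)/2 = -112 kN·m
Load 2 — point force P=13 kN at a=16/5 m (b=L-a=24/5):
  M_2 = Pa(L-x)/L  [x>a] = 13·(16/5)·(8-4)/8 = 104/5 kN·m
Superposition: M = Σ M_i = -456/5 kN·m ≈ -91.200000 kN·m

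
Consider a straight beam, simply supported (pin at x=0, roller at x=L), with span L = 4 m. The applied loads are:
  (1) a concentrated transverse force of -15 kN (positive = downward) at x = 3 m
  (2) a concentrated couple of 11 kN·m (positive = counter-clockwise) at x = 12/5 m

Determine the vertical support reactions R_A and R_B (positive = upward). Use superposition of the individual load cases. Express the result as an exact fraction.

R_A = -1 kN, R_B = -14 kN

Load 1 — point force P=-15 kN at a=3 m (b=L-a=1):
  R_A = Pb/L = (-15)·1/4 = -15/4 kN
  R_B = Pa/L = (-15)·3/4 = -45/4 kN
Load 2 — applied couple M₀=11 kN·m at a=12/5 m (b=L-a=8/5):
  R_A = M₀/L = 11/4 kN
  R_B = -M₀/L = -11/4 kN
Superposition: R_A = -1 kN, R_B = -14 kN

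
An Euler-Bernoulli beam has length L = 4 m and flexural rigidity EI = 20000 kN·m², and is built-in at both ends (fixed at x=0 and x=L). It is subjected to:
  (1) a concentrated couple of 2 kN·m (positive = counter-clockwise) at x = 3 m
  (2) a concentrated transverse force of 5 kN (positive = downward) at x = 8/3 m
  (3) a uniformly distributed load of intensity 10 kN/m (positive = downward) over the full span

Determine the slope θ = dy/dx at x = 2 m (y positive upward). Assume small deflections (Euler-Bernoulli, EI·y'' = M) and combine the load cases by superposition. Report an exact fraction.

θ(2) = -107/4320000 rad

Load 1 — applied couple M₀=2 kN·m at a=3 m (b=L-a=1):
  θ_1 = (R_Ax²/2 - M_Ax)/EI  [x≤a] with R_A=9/16, M_A=5/8 = ((9/16)·2²/2 - (5/8)·2)/20000 = -1/160000 rad
Load 2 — point force P=5 kN at a=8/3 m (b=L-a=4/3):
  θ_2 = -Pb²x(2aL-(3a+b)x)/(2L³EI)  [x≤a] = -5·(4/3)²·2·(2·(8/3)·4-(3·(8/3)+(4/3))·2)/(2·4³·20000) = -1/54000 rad
Load 3 — uniform load w=10 kN/m over full span:
  θ_3 = -wx(L-x)(L-2x)/(12EI) = -10·2·(4-2)·(4-2·2)/(12·20000) = 0 rad
Superposition: θ = Σ θ_i = -107/4320000 rad ≈ -0.000025 rad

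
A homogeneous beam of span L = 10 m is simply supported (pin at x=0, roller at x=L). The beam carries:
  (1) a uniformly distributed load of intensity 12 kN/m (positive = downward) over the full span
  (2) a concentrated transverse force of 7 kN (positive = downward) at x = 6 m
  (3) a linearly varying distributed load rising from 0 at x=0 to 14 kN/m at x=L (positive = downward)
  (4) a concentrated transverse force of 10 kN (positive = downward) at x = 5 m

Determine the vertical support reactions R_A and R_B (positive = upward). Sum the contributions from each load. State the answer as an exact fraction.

R_A = 1367/15 kN, R_B = 1738/15 kN

Load 1 — uniform load w=12 kN/m over full span:
  R_A = wL/2 = 12·10/2 = 60 kN
  R_B = wL/2 = 12·10/2 = 60 kN
Load 2 — point force P=7 kN at a=6 m (b=L-a=4):
  R_A = Pb/L = 7·4/10 = 14/5 kN
  R_B = Pa/L = 7·6/10 = 21/5 kN
Load 3 — triangular load w₀=14 kN/m (0→w₀ over full span):
  R_A = w₀L/6 = 14·10/6 = 70/3 kN
  R_B = w₀L/3 = 14·10/3 = 140/3 kN
Load 4 — point force P=10 kN at a=5 m (b=L-a=5):
  R_A = Pb/L = 10·5/10 = 5 kN
  R_B = Pa/L = 10·5/10 = 5 kN
Superposition: R_A = 1367/15 kN, R_B = 1738/15 kN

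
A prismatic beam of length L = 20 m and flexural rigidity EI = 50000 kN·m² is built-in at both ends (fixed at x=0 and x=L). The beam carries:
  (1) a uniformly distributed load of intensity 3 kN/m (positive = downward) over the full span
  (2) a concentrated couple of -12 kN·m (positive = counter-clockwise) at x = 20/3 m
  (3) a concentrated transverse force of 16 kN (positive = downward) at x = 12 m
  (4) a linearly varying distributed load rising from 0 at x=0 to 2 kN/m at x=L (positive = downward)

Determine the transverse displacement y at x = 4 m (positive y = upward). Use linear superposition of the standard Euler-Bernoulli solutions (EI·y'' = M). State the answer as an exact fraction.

Load 1 — uniform load w=3 kN/m over full span:
  y_1 = -wx²(L-x)²/(24EI) = -3·4²·(20-4)²/(24·50000) = -32/3125 m
Load 2 — applied couple M₀=-12 kN·m at a=20/3 m (b=L-a=40/3):
  y_2 = (R_Ax³/6 - M_Ax²/2)/EI  [x≤a] with R_A=-4/5, M_A=0 = ((-4/5)·4³/6 - 0·4²/2)/50000 = -8/46875 m
Load 3 — point force P=16 kN at a=12 m (b=L-a=8):
  y_3 = -Pb²x²(3aL-(3a+b)x)/(6L³EI)  [x≤a] = -16·8²·4²·(3·12·20-(3·12+8)·4)/(6·20³·50000) = -4352/1171875 m
Load 4 — triangular load w₀=2 kN/m (0→w₀ over full span):
  y_4 = -w₀x²(L-x)²(x+2L)/(120LEI) = -2·4²·(20-4)²·(4+2·20)/(120·20·50000) = -704/234375 m
Superposition: y = Σ y_i = -20072/1171875 m ≈ -0.017128 m

y(4) = -20072/1171875 m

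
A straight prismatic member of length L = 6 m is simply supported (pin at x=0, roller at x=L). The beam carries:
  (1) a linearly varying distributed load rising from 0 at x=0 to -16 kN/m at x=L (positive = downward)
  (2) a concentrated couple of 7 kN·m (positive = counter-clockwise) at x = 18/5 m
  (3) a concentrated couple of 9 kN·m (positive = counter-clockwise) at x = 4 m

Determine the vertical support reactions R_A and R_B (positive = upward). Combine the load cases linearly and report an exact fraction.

Load 1 — triangular load w₀=-16 kN/m (0→w₀ over full span):
  R_A = w₀L/6 = (-16)·6/6 = -16 kN
  R_B = w₀L/3 = (-16)·6/3 = -32 kN
Load 2 — applied couple M₀=7 kN·m at a=18/5 m (b=L-a=12/5):
  R_A = M₀/L = 7/6 kN
  R_B = -M₀/L = -7/6 kN
Load 3 — applied couple M₀=9 kN·m at a=4 m (b=L-a=2):
  R_A = M₀/L = 9/6 = 3/2 kN
  R_B = -M₀/L = -9/6 = -3/2 kN
Superposition: R_A = -40/3 kN, R_B = -104/3 kN

R_A = -40/3 kN, R_B = -104/3 kN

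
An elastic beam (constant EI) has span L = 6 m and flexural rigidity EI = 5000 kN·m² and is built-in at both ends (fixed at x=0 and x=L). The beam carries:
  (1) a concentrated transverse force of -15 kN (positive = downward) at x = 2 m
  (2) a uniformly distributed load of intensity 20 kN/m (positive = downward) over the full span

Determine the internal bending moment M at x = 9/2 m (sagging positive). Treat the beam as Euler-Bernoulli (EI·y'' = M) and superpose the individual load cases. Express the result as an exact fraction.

Load 1 — point force P=-15 kN at a=2 m (b=L-a=4):
  M_1 = Pa²(a+3b)(L-x)/L³ - Pa²b/L²  [x>a] = (-15)·2²·(2+3·4)·(6-(9/2))/6³ - (-15)·2²·4/6² = 5/6 kN·m
Load 2 — uniform load w=20 kN/m over full span:
  M_2 = wLx/2 - wL²/12 - wx²/2 = 20·6·(9/2)/2 - 20·6²/12 - 20·(9/2)²/2 = 15/2 kN·m
Superposition: M = Σ M_i = 25/3 kN·m ≈ 8.333333 kN·m

M(9/2) = 25/3 kN·m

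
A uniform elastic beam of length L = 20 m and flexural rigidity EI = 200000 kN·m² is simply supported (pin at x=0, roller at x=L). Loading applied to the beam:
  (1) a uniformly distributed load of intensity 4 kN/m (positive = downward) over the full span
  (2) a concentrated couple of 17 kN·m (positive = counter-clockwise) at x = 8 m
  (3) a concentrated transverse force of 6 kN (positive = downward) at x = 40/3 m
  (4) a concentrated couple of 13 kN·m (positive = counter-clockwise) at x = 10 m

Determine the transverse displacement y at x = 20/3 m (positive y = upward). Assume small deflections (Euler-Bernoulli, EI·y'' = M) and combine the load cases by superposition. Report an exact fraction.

Load 1 — uniform load w=4 kN/m over full span:
  y_1 = -wx(L³-2Lx²+x³)/(24EI) = -4·(20/3)·(20³-2·20·(20/3)²+(20/3)³)/(24·200000) = -44/1215 m
Load 2 — applied couple M₀=17 kN·m at a=8 m (b=L-a=12):
  y_2 = (M₀x³/(6L)+C₁x)/EI  [x≤a] with C₁=M₀(3b²-L²)/(6L)=68/15 = (17·(20/3)³/(6·20)+(68/15)·(20/3))/200000 = 731/2025000 m
Load 3 — point force P=6 kN at a=40/3 m (b=L-a=20/3):
  y_3 = -Pbx(L²-b²-x²)/(6LEI)  [x≤a] = -6·(20/3)·(20/3)·(20²-(20/3)²-(20/3)²)/(6·20·200000) = -7/2025 m
Load 4 — applied couple M₀=13 kN·m at a=10 m (b=L-a=10):
  y_4 = (M₀x³/(6L)+C₁x)/EI  [x≤a] with C₁=M₀(3b²-L²)/(6L)=-65/6 = (13·(20/3)³/(6·20)+(-65/6)·(20/3))/200000 = -13/64800 m
Superposition: y = Σ y_i = -960103/24300000 m ≈ -0.039510 m

y(20/3) = -960103/24300000 m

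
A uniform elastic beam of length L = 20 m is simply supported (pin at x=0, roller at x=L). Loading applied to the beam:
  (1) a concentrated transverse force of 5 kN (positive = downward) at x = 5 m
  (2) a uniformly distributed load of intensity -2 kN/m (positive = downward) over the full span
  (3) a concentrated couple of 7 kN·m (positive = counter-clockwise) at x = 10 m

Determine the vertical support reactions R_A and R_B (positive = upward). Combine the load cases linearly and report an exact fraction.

Load 1 — point force P=5 kN at a=5 m (b=L-a=15):
  R_A = Pb/L = 5·15/20 = 15/4 kN
  R_B = Pa/L = 5·5/20 = 5/4 kN
Load 2 — uniform load w=-2 kN/m over full span:
  R_A = wL/2 = (-2)·20/2 = -20 kN
  R_B = wL/2 = (-2)·20/2 = -20 kN
Load 3 — applied couple M₀=7 kN·m at a=10 m (b=L-a=10):
  R_A = M₀/L = 7/20 kN
  R_B = -M₀/L = -7/20 kN
Superposition: R_A = -159/10 kN, R_B = -191/10 kN

R_A = -159/10 kN, R_B = -191/10 kN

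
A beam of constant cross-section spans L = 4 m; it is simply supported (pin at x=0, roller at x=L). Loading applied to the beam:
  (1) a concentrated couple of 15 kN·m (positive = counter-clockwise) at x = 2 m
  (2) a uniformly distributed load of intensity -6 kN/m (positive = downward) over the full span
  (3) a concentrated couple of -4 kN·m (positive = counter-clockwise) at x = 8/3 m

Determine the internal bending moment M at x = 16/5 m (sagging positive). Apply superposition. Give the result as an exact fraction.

Load 1 — applied couple M₀=15 kN·m at a=2 m (b=L-a=2):
  M_1 = M₀x/L - M₀  [x>a] = 15·(16/5)/4 - 15 = -3 kN·m
Load 2 — uniform load w=-6 kN/m over full span:
  M_2 = wx(L-x)/2 = (-6)·(16/5)·(4-(16/5))/2 = -192/25 kN·m
Load 3 — applied couple M₀=-4 kN·m at a=8/3 m (b=L-a=4/3):
  M_3 = M₀x/L - M₀  [x>a] = (-4)·(16/5)/4 - (-4) = 4/5 kN·m
Superposition: M = Σ M_i = -247/25 kN·m ≈ -9.880000 kN·m

M(16/5) = -247/25 kN·m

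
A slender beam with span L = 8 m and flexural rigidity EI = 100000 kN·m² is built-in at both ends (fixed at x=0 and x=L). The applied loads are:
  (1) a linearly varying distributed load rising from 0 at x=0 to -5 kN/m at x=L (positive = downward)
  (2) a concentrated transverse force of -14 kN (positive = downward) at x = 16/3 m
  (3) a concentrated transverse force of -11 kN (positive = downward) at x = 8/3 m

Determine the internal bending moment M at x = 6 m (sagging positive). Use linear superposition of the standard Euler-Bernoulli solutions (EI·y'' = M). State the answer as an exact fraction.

Load 1 — triangular load w₀=-5 kN/m (0→w₀ over full span):
  M_1 = 3w₀Lx/20 - w₀L²/30 - w₀x³/(6L) = 3·(-5)·8·6/20 - (-5)·8²/30 - (-5)·6³/(6·8) = -17/6 kN·m
Load 2 — point force P=-14 kN at a=16/3 m (b=L-a=8/3):
  M_2 = Pa²(a+3b)(L-x)/L³ - Pa²b/L²  [x>a] = (-14)·(16/3)²·((16/3)+3·(8/3))·(8-6)/8³ - (-14)·(16/3)²·(8/3)/8² = -112/27 kN·m
Load 3 — point force P=-11 kN at a=8/3 m (b=L-a=16/3):
  M_3 = Pa²(a+3b)(L-x)/L³ - Pa²b/L²  [x>a] = (-11)·(8/3)²·((8/3)+3·(16/3))·(8-6)/8³ - (-11)·(8/3)²·(16/3)/8² = 22/27 kN·m
Superposition: M = Σ M_i = -37/6 kN·m ≈ -6.166667 kN·m

M(6) = -37/6 kN·m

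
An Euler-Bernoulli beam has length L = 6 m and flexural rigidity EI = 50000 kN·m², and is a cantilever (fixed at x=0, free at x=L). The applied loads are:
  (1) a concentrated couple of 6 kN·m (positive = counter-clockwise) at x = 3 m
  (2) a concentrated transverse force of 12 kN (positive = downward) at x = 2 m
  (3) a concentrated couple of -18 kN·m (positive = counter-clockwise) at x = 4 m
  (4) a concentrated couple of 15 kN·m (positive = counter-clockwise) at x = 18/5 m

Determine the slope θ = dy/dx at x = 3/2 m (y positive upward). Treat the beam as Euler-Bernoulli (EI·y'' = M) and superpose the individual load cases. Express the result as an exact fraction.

Load 1 — applied couple M₀=6 kN·m at a=3 m (b=L-a=3):
  θ_1 = M₀x/EI  [x≤a] = 6·(3/2)/50000 = 9/50000 rad
Load 2 — point force P=12 kN at a=2 m (b=L-a=4):
  θ_2 = -Px(2a-x)/(2EI)  [x≤a] = -12·(3/2)·(2·2-(3/2))/(2·50000) = -9/20000 rad
Load 3 — applied couple M₀=-18 kN·m at a=4 m (b=L-a=2):
  θ_3 = M₀x/EI  [x≤a] = (-18)·(3/2)/50000 = -27/50000 rad
Load 4 — applied couple M₀=15 kN·m at a=18/5 m (b=L-a=12/5):
  θ_4 = M₀x/EI  [x≤a] = 15·(3/2)/50000 = 9/20000 rad
Superposition: θ = Σ θ_i = -9/25000 rad ≈ -0.000360 rad

θ(3/2) = -9/25000 rad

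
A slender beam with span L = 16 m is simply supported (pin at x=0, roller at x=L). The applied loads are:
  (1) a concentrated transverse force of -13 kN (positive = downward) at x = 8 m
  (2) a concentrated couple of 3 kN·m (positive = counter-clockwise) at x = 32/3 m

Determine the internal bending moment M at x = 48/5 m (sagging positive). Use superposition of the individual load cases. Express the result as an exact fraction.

M(48/5) = -199/5 kN·m

Load 1 — point force P=-13 kN at a=8 m (b=L-a=8):
  M_1 = Pa(L-x)/L  [x>a] = (-13)·8·(16-(48/5))/16 = -208/5 kN·m
Load 2 — applied couple M₀=3 kN·m at a=32/3 m (b=L-a=16/3):
  M_2 = M₀x/L  [x≤a] = 3·(48/5)/16 = 9/5 kN·m
Superposition: M = Σ M_i = -199/5 kN·m ≈ -39.800000 kN·m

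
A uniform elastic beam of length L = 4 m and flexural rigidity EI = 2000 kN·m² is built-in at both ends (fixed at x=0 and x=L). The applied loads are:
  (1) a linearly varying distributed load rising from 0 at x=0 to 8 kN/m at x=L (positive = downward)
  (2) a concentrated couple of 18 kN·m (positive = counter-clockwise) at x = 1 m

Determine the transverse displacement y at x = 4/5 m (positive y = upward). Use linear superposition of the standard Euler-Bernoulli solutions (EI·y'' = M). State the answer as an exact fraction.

y(4/5) = 25819/93750000 m

Load 1 — triangular load w₀=8 kN/m (0→w₀ over full span):
  y_1 = -w₀x²(L-x)²(x+2L)/(120LEI) = -8·(4/5)²·(4-(4/5))²·((4/5)+2·4)/(120·4·2000) = -2816/5859375 m
Load 2 — applied couple M₀=18 kN·m at a=1 m (b=L-a=3):
  y_2 = (R_Ax³/6 - M_Ax²/2)/EI  [x≤a] with R_A=81/16, M_A=-27/8 = ((81/16)·(4/5)³/6 - (-27/8)·(4/5)²/2)/2000 = 189/250000 m
Superposition: y = Σ y_i = 25819/93750000 m ≈ 0.000275 m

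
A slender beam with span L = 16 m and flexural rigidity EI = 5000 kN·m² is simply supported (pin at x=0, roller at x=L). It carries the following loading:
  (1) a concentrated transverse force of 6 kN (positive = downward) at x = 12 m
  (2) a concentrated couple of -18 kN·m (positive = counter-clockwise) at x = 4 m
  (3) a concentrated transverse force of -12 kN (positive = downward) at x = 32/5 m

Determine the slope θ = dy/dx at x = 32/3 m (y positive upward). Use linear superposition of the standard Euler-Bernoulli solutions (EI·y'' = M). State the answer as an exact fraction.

Load 1 — point force P=6 kN at a=12 m (b=L-a=4):
  θ_1 = -Pb(L²-b²-3x²)/(6LEI)  [x≤a] = -6·4·(16²-4²-3·(32/3)²)/(6·16·5000) = 19/3750 rad
Load 2 — applied couple M₀=-18 kN·m at a=4 m (b=L-a=12):
  θ_2 = (M₀x²/(2L)-M₀(x-a)+C₁)/EI  [x>a] with C₁=M₀(3b²-L²)/(6L)=-33 = ((-18)·(32/3)²/(2·16)-(-18)·((32/3)-4)+(-33))/5000 = 23/5000 rad
Load 3 — point force P=-12 kN at a=32/5 m (b=L-a=48/5):
  θ_3 = -Pa(2L²-6Lx+3x²+a²)/(6LEI)  [x>a] = -(-12)·(32/5)·(2·16²-6·16·(32/3)+3·(32/3)²+(32/5)²)/(6·16·5000) = -4864/234375 rad
Superposition: θ = Σ θ_i = -6929/625000 rad ≈ -0.011086 rad

θ(32/3) = -6929/625000 rad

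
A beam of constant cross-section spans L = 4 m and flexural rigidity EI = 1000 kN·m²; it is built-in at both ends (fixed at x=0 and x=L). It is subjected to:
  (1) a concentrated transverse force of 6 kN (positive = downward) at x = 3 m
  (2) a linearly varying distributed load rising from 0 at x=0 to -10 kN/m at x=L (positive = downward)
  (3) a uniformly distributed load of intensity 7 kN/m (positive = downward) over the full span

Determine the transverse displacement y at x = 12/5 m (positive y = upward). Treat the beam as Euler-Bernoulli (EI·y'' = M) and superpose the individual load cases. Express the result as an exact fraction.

y(12/5) = -6831/3125000 m

Load 1 — point force P=6 kN at a=3 m (b=L-a=1):
  y_1 = -Pb²x²(3aL-(3a+b)x)/(6L³EI)  [x≤a] = -6·1²·(12/5)²·(3·3·4-(3·3+1)·(12/5))/(6·4³·1000) = -27/25000 m
Load 2 — triangular load w₀=-10 kN/m (0→w₀ over full span):
  y_2 = -w₀x²(L-x)²(x+2L)/(120LEI) = -(-10)·(12/5)²·(4-(12/5))²·((12/5)+2·4)/(120·4·1000) = 1248/390625 m
Load 3 — uniform load w=7 kN/m over full span:
  y_3 = -wx²(L-x)²/(24EI) = -7·(12/5)²·(4-(12/5))²/(24·1000) = -336/78125 m
Superposition: y = Σ y_i = -6831/3125000 m ≈ -0.002186 m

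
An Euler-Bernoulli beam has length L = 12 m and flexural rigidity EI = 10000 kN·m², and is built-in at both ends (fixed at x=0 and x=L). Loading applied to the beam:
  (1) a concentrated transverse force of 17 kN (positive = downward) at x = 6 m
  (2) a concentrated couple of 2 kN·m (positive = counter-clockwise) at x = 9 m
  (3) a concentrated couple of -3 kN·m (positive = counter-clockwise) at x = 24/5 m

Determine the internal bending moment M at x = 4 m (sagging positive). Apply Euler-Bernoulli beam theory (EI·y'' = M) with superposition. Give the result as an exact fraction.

M(4) = 1509/200 kN·m

Load 1 — point force P=17 kN at a=6 m (b=L-a=6):
  M_1 = Pb²(3a+b)x/L³ - Pab²/L²  [x≤a] = 17·6²·(3·6+6)·4/12³ - 17·6·6²/12² = 17/2 kN·m
Load 2 — applied couple M₀=2 kN·m at a=9 m (b=L-a=3):
  M_2 = R_Ax - M_A  [x≤a] with R_A=3/16, M_A=5/8 = (3/16)·4 - (5/8) = 1/8 kN·m
Load 3 — applied couple M₀=-3 kN·m at a=24/5 m (b=L-a=36/5):
  M_3 = R_Ax - M_A  [x≤a] with R_A=-9/25, M_A=-9/25 = (-9/25)·4 - (-9/25) = -27/25 kN·m
Superposition: M = Σ M_i = 1509/200 kN·m ≈ 7.545000 kN·m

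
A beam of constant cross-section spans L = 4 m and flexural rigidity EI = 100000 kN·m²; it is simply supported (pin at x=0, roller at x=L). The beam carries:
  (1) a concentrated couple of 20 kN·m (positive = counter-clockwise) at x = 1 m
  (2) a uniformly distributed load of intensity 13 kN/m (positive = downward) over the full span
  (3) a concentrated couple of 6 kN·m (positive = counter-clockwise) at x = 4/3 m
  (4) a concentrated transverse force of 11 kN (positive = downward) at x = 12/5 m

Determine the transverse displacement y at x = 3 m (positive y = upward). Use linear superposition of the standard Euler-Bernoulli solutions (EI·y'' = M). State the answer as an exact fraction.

Load 1 — applied couple M₀=20 kN·m at a=1 m (b=L-a=3):
  y_1 = (M₀x³/(6L)-M₀(x-a)²/2+C₁x)/EI  [x>a] with C₁=M₀(3b²-L²)/(6L)=55/6 = (20·3³/(6·4)-20·(3-1)²/2+(55/6)·3)/100000 = 1/10000 m
Load 2 — uniform load w=13 kN/m over full span:
  y_2 = -wx(L³-2Lx²+x³)/(24EI) = -13·3·(4³-2·4·3²+3³)/(24·100000) = -247/800000 m
Load 3 — applied couple M₀=6 kN·m at a=4/3 m (b=L-a=8/3):
  y_3 = (M₀x³/(6L)-M₀(x-a)²/2+C₁x)/EI  [x>a] with C₁=M₀(3b²-L²)/(6L)=4/3 = (6·3³/(6·4)-6·(3-(4/3))²/2+(4/3)·3)/100000 = 29/1200000 m
Load 4 — point force P=11 kN at a=12/5 m (b=L-a=8/5):
  y_4 = -Pa(L-x)(2Lx-a²-x²)/(6LEI)  [x>a] = -11·(12/5)·(4-3)·(2·4·3-(12/5)²-3²)/(6·4·100000) = -2541/25000000 m
Superposition: y = Σ y_i = -85867/300000000 m ≈ -0.000286 m

y(3) = -85867/300000000 m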